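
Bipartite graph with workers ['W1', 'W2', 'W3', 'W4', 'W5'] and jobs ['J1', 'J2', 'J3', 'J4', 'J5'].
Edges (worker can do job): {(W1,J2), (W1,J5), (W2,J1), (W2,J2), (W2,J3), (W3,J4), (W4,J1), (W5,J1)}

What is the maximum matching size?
Maximum matching size = 4

Maximum matching: {(W1,J5), (W2,J2), (W3,J4), (W5,J1)}
Size: 4

This assigns 4 workers to 4 distinct jobs.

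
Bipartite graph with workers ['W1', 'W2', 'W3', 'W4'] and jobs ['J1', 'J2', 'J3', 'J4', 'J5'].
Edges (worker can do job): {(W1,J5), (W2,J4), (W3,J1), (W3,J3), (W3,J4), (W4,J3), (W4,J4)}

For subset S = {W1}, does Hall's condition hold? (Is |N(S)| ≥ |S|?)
Yes: |N(S)| = 1, |S| = 1

Subset S = {W1}
Neighbors N(S) = {J5}

|N(S)| = 1, |S| = 1
Hall's condition: |N(S)| ≥ |S| is satisfied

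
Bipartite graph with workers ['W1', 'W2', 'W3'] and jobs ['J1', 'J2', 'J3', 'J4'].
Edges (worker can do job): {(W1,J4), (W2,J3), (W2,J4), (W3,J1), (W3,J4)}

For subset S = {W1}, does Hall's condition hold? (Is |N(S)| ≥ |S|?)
Yes: |N(S)| = 1, |S| = 1

Subset S = {W1}
Neighbors N(S) = {J4}

|N(S)| = 1, |S| = 1
Hall's condition: |N(S)| ≥ |S| is satisfied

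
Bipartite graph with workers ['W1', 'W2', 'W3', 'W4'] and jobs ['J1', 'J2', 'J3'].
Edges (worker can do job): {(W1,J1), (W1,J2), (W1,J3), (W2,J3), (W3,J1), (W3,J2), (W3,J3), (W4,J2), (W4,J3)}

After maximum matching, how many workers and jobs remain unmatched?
Unmatched: 1 workers, 0 jobs

Maximum matching size: 3
Workers: 4 total, 3 matched, 1 unmatched
Jobs: 3 total, 3 matched, 0 unmatched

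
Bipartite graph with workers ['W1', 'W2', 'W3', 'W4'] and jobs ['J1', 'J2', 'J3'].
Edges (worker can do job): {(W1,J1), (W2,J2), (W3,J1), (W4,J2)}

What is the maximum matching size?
Maximum matching size = 2

Maximum matching: {(W3,J1), (W4,J2)}
Size: 2

This assigns 2 workers to 2 distinct jobs.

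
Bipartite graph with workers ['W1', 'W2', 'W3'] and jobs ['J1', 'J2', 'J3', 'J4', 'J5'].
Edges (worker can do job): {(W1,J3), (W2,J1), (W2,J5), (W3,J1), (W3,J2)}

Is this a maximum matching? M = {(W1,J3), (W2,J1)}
No, size 2 is not maximum

Proposed matching has size 2.
Maximum matching size for this graph: 3.

This is NOT maximum - can be improved to size 3.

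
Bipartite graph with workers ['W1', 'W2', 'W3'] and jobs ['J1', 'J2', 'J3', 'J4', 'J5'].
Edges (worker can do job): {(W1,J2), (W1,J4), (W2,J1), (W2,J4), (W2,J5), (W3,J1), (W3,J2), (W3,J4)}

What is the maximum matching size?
Maximum matching size = 3

Maximum matching: {(W1,J2), (W2,J5), (W3,J1)}
Size: 3

This assigns 3 workers to 3 distinct jobs.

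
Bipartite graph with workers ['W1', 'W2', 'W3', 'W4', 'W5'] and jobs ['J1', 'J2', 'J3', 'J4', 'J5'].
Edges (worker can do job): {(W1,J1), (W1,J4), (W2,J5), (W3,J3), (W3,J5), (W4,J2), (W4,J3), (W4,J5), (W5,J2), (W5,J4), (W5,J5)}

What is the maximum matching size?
Maximum matching size = 5

Maximum matching: {(W1,J1), (W2,J5), (W3,J3), (W4,J2), (W5,J4)}
Size: 5

This assigns 5 workers to 5 distinct jobs.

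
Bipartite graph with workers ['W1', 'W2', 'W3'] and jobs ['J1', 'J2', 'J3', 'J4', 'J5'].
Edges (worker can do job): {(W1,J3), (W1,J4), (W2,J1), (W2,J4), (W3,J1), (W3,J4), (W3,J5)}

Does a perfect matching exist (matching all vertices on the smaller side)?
Yes, perfect matching exists (size 3)

Perfect matching: {(W1,J3), (W2,J4), (W3,J5)}
All 3 vertices on the smaller side are matched.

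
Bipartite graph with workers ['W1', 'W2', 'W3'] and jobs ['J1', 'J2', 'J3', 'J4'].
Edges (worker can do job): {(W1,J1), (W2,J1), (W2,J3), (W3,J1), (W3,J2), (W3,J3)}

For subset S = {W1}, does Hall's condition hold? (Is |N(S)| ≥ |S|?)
Yes: |N(S)| = 1, |S| = 1

Subset S = {W1}
Neighbors N(S) = {J1}

|N(S)| = 1, |S| = 1
Hall's condition: |N(S)| ≥ |S| is satisfied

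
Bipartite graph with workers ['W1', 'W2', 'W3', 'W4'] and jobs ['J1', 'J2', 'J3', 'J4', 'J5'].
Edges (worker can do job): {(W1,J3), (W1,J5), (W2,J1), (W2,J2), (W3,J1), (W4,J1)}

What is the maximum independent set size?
Maximum independent set = 6

By König's theorem:
- Min vertex cover = Max matching = 3
- Max independent set = Total vertices - Min vertex cover
- Max independent set = 9 - 3 = 6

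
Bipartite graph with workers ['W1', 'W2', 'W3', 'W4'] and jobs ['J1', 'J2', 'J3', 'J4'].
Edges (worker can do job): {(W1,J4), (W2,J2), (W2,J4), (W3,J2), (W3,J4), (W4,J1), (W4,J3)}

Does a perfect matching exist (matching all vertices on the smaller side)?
No, maximum matching has size 3 < 4

Maximum matching has size 3, need 4 for perfect matching.
Unmatched workers: ['W1']
Unmatched jobs: ['J3']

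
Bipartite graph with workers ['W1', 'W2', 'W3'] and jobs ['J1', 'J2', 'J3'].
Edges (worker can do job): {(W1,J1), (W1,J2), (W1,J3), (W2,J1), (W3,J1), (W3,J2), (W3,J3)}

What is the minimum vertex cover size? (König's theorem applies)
Minimum vertex cover size = 3

By König's theorem: in bipartite graphs,
min vertex cover = max matching = 3

Maximum matching has size 3, so minimum vertex cover also has size 3.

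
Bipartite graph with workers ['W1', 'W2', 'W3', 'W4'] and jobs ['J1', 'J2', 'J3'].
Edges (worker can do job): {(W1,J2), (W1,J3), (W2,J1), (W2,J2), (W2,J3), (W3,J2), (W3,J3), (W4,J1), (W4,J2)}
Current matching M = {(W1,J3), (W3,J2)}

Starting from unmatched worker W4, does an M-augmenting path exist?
Yes: W4 → J1

An M-augmenting path alternates non-matching / matching edges, starting and ending at unmatched vertices.
Path: W4 → J1
(J1 is unmatched in M, so the path is augmenting.)
Flipping edges along this path would increase |M| from 2 to 3.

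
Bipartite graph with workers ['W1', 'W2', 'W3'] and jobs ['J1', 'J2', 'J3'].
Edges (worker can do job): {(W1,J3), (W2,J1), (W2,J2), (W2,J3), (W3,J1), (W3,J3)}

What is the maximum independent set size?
Maximum independent set = 3

By König's theorem:
- Min vertex cover = Max matching = 3
- Max independent set = Total vertices - Min vertex cover
- Max independent set = 6 - 3 = 3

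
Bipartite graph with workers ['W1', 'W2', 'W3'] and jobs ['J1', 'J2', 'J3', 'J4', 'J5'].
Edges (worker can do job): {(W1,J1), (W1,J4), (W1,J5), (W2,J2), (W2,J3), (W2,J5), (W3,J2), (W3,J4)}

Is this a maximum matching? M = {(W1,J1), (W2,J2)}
No, size 2 is not maximum

Proposed matching has size 2.
Maximum matching size for this graph: 3.

This is NOT maximum - can be improved to size 3.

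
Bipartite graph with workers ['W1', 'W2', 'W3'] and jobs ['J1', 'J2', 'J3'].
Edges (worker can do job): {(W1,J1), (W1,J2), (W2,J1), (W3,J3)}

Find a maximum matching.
Matching: {(W1,J2), (W2,J1), (W3,J3)}

Maximum matching (size 3):
  W1 → J2
  W2 → J1
  W3 → J3

Each worker is assigned to at most one job, and each job to at most one worker.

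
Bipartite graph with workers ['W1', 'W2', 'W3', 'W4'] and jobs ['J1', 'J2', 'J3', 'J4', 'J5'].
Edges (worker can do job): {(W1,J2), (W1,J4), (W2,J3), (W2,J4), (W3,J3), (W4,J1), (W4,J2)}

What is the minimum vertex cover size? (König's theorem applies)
Minimum vertex cover size = 4

By König's theorem: in bipartite graphs,
min vertex cover = max matching = 4

Maximum matching has size 4, so minimum vertex cover also has size 4.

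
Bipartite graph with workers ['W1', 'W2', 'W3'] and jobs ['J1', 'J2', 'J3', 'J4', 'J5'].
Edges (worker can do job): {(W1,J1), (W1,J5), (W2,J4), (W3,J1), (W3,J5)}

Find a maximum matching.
Matching: {(W1,J1), (W2,J4), (W3,J5)}

Maximum matching (size 3):
  W1 → J1
  W2 → J4
  W3 → J5

Each worker is assigned to at most one job, and each job to at most one worker.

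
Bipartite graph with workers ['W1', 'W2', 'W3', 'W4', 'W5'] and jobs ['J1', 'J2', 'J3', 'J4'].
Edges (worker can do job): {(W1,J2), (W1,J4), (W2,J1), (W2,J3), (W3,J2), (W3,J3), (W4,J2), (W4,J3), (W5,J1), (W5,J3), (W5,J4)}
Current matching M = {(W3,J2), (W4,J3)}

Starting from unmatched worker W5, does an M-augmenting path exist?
Yes: W5 → J1

An M-augmenting path alternates non-matching / matching edges, starting and ending at unmatched vertices.
Path: W5 → J1
(J1 is unmatched in M, so the path is augmenting.)
Flipping edges along this path would increase |M| from 2 to 3.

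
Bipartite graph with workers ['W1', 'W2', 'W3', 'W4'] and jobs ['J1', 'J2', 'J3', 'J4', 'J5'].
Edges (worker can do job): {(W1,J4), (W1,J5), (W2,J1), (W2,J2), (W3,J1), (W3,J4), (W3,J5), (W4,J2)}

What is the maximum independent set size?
Maximum independent set = 5

By König's theorem:
- Min vertex cover = Max matching = 4
- Max independent set = Total vertices - Min vertex cover
- Max independent set = 9 - 4 = 5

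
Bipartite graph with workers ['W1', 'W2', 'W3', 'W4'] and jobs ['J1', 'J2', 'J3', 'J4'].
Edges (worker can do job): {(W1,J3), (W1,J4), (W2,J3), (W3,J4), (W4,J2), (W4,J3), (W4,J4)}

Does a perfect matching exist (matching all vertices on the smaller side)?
No, maximum matching has size 3 < 4

Maximum matching has size 3, need 4 for perfect matching.
Unmatched workers: ['W2']
Unmatched jobs: ['J1']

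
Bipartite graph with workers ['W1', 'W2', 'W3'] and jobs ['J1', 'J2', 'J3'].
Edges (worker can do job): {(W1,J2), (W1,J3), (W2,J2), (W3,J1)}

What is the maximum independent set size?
Maximum independent set = 3

By König's theorem:
- Min vertex cover = Max matching = 3
- Max independent set = Total vertices - Min vertex cover
- Max independent set = 6 - 3 = 3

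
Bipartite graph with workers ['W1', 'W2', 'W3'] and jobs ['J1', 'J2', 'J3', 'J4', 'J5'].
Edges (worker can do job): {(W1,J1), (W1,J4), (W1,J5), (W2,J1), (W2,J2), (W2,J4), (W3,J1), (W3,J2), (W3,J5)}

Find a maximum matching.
Matching: {(W1,J1), (W2,J4), (W3,J5)}

Maximum matching (size 3):
  W1 → J1
  W2 → J4
  W3 → J5

Each worker is assigned to at most one job, and each job to at most one worker.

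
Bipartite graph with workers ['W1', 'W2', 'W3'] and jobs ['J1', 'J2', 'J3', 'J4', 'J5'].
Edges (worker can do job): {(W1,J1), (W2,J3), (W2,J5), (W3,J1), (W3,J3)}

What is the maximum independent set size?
Maximum independent set = 5

By König's theorem:
- Min vertex cover = Max matching = 3
- Max independent set = Total vertices - Min vertex cover
- Max independent set = 8 - 3 = 5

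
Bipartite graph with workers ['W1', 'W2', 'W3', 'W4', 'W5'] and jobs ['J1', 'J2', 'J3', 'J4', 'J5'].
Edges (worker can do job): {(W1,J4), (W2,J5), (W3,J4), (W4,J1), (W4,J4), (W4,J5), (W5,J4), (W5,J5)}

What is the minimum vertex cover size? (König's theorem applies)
Minimum vertex cover size = 3

By König's theorem: in bipartite graphs,
min vertex cover = max matching = 3

Maximum matching has size 3, so minimum vertex cover also has size 3.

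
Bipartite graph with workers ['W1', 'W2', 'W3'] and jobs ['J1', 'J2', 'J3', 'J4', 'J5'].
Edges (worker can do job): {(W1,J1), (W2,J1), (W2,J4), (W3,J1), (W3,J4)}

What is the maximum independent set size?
Maximum independent set = 6

By König's theorem:
- Min vertex cover = Max matching = 2
- Max independent set = Total vertices - Min vertex cover
- Max independent set = 8 - 2 = 6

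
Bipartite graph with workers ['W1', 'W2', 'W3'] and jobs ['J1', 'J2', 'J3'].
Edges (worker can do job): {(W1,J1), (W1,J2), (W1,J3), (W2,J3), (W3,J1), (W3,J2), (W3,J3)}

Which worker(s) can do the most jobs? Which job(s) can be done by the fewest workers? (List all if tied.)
Most versatile: W1, W3 (3 jobs); Least covered: J1, J2 (2 workers)

Worker degrees (jobs they can do): W1:3, W2:1, W3:3
Job degrees (workers who can do it): J1:2, J2:2, J3:3

Maximum worker degree is 3, achieved by: W1, W3
Minimum job degree is 2, achieved by: J1, J2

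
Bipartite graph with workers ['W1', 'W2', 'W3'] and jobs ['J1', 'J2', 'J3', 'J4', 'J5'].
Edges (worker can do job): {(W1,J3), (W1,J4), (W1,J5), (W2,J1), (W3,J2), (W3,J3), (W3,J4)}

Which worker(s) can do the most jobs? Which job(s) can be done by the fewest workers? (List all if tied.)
Most versatile: W1, W3 (3 jobs); Least covered: J1, J2, J5 (1 workers)

Worker degrees (jobs they can do): W1:3, W2:1, W3:3
Job degrees (workers who can do it): J1:1, J2:1, J3:2, J4:2, J5:1

Maximum worker degree is 3, achieved by: W1, W3
Minimum job degree is 1, achieved by: J1, J2, J5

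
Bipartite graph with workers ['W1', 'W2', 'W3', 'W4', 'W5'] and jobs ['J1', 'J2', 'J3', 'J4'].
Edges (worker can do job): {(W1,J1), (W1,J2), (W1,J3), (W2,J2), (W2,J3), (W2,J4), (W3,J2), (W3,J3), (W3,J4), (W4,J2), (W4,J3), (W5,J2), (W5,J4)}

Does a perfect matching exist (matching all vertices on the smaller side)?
Yes, perfect matching exists (size 4)

Perfect matching: {(W1,J1), (W3,J4), (W4,J3), (W5,J2)}
All 4 vertices on the smaller side are matched.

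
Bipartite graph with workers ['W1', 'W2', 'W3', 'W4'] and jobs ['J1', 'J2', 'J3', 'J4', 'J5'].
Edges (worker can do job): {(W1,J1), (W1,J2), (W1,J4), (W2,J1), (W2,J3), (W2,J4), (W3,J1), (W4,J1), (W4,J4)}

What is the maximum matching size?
Maximum matching size = 4

Maximum matching: {(W1,J2), (W2,J3), (W3,J1), (W4,J4)}
Size: 4

This assigns 4 workers to 4 distinct jobs.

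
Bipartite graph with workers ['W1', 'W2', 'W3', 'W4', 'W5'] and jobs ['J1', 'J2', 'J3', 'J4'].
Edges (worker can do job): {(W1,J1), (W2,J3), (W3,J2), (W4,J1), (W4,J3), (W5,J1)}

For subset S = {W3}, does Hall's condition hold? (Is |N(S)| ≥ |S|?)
Yes: |N(S)| = 1, |S| = 1

Subset S = {W3}
Neighbors N(S) = {J2}

|N(S)| = 1, |S| = 1
Hall's condition: |N(S)| ≥ |S| is satisfied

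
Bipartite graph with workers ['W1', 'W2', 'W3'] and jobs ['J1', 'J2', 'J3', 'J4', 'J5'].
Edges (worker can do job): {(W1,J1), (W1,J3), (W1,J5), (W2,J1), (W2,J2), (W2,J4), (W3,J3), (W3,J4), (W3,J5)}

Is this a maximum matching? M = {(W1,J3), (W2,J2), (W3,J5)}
Yes, size 3 is maximum

Proposed matching has size 3.
Maximum matching size for this graph: 3.

This is a maximum matching.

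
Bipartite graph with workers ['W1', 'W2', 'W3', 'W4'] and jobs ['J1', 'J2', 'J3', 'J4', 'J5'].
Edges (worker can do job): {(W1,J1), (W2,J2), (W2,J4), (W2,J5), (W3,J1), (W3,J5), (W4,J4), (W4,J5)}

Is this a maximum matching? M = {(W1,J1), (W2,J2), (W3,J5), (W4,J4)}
Yes, size 4 is maximum

Proposed matching has size 4.
Maximum matching size for this graph: 4.

This is a maximum matching.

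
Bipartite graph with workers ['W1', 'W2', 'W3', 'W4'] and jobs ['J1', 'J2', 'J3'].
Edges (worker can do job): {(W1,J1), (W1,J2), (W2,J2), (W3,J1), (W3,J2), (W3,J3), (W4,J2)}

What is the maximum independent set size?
Maximum independent set = 4

By König's theorem:
- Min vertex cover = Max matching = 3
- Max independent set = Total vertices - Min vertex cover
- Max independent set = 7 - 3 = 4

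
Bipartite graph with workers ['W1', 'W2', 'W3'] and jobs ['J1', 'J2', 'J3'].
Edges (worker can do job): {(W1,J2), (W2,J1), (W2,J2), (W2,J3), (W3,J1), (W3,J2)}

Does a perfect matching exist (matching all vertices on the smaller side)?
Yes, perfect matching exists (size 3)

Perfect matching: {(W1,J2), (W2,J3), (W3,J1)}
All 3 vertices on the smaller side are matched.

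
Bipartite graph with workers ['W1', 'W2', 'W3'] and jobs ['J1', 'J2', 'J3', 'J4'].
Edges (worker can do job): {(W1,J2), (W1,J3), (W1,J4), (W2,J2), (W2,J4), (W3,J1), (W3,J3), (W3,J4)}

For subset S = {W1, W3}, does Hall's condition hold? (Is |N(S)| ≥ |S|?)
Yes: |N(S)| = 4, |S| = 2

Subset S = {W1, W3}
Neighbors N(S) = {J1, J2, J3, J4}

|N(S)| = 4, |S| = 2
Hall's condition: |N(S)| ≥ |S| is satisfied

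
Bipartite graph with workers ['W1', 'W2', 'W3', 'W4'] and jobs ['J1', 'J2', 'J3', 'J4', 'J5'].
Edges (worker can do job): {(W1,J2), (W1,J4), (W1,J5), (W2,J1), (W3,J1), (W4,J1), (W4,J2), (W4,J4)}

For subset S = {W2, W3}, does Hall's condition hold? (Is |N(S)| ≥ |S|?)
No: |N(S)| = 1, |S| = 2

Subset S = {W2, W3}
Neighbors N(S) = {J1}

|N(S)| = 1, |S| = 2
Hall's condition: |N(S)| ≥ |S| is NOT satisfied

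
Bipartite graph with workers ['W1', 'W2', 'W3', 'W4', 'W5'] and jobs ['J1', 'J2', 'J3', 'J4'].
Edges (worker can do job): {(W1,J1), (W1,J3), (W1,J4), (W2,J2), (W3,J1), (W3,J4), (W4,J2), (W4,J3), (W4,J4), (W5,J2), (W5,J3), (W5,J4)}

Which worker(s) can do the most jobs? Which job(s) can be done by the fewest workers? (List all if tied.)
Most versatile: W1, W4, W5 (3 jobs); Least covered: J1 (2 workers)

Worker degrees (jobs they can do): W1:3, W2:1, W3:2, W4:3, W5:3
Job degrees (workers who can do it): J1:2, J2:3, J3:3, J4:4

Maximum worker degree is 3, achieved by: W1, W4, W5
Minimum job degree is 2, achieved by: J1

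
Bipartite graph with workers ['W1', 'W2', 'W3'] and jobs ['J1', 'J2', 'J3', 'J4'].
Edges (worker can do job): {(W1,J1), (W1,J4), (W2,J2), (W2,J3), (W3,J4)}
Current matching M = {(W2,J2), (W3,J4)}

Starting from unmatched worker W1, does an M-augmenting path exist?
Yes: W1 → J1

An M-augmenting path alternates non-matching / matching edges, starting and ending at unmatched vertices.
Path: W1 → J1
(J1 is unmatched in M, so the path is augmenting.)
Flipping edges along this path would increase |M| from 2 to 3.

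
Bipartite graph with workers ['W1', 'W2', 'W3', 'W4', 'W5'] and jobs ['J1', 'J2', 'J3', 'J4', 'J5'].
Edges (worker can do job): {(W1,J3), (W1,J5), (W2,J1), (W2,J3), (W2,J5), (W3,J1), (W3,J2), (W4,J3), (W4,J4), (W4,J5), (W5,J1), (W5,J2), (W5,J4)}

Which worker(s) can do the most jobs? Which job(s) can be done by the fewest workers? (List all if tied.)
Most versatile: W2, W4, W5 (3 jobs); Least covered: J2, J4 (2 workers)

Worker degrees (jobs they can do): W1:2, W2:3, W3:2, W4:3, W5:3
Job degrees (workers who can do it): J1:3, J2:2, J3:3, J4:2, J5:3

Maximum worker degree is 3, achieved by: W2, W4, W5
Minimum job degree is 2, achieved by: J2, J4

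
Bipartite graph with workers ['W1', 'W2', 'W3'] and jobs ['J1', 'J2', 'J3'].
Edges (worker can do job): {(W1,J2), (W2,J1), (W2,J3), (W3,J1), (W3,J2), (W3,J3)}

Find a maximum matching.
Matching: {(W1,J2), (W2,J3), (W3,J1)}

Maximum matching (size 3):
  W1 → J2
  W2 → J3
  W3 → J1

Each worker is assigned to at most one job, and each job to at most one worker.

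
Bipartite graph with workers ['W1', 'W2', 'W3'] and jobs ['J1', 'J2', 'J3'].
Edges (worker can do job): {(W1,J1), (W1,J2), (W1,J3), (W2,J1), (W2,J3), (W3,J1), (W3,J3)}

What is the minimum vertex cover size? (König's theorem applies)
Minimum vertex cover size = 3

By König's theorem: in bipartite graphs,
min vertex cover = max matching = 3

Maximum matching has size 3, so minimum vertex cover also has size 3.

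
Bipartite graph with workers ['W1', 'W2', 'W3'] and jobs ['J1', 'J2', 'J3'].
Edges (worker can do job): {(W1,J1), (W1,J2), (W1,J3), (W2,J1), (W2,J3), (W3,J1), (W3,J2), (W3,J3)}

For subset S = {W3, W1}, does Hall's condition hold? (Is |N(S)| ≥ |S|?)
Yes: |N(S)| = 3, |S| = 2

Subset S = {W3, W1}
Neighbors N(S) = {J1, J2, J3}

|N(S)| = 3, |S| = 2
Hall's condition: |N(S)| ≥ |S| is satisfied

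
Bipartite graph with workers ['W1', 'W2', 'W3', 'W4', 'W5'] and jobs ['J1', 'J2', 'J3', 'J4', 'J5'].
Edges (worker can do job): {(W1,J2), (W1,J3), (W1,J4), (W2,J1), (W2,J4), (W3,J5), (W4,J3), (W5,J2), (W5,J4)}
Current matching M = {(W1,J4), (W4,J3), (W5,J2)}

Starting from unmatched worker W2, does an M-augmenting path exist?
Yes: W2 → J1

An M-augmenting path alternates non-matching / matching edges, starting and ending at unmatched vertices.
Path: W2 → J1
(J1 is unmatched in M, so the path is augmenting.)
Flipping edges along this path would increase |M| from 3 to 4.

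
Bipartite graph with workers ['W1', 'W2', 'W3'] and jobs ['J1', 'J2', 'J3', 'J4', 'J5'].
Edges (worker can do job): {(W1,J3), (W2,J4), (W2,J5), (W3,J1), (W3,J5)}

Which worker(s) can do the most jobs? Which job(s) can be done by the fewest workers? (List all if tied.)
Most versatile: W2, W3 (2 jobs); Least covered: J2 (0 workers)

Worker degrees (jobs they can do): W1:1, W2:2, W3:2
Job degrees (workers who can do it): J1:1, J2:0, J3:1, J4:1, J5:2

Maximum worker degree is 2, achieved by: W2, W3
Minimum job degree is 0, achieved by: J2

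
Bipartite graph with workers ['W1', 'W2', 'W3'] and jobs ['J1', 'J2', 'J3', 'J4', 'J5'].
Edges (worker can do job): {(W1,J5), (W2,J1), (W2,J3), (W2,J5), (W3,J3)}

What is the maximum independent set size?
Maximum independent set = 5

By König's theorem:
- Min vertex cover = Max matching = 3
- Max independent set = Total vertices - Min vertex cover
- Max independent set = 8 - 3 = 5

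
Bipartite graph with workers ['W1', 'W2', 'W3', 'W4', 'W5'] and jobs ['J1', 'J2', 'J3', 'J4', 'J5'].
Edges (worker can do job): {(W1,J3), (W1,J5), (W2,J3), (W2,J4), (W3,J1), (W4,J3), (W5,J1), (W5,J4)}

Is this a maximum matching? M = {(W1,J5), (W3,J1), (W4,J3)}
No, size 3 is not maximum

Proposed matching has size 3.
Maximum matching size for this graph: 4.

This is NOT maximum - can be improved to size 4.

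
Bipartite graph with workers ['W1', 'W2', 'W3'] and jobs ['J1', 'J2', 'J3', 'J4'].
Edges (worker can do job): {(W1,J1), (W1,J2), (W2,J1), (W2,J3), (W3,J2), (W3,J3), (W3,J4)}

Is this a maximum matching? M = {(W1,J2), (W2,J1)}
No, size 2 is not maximum

Proposed matching has size 2.
Maximum matching size for this graph: 3.

This is NOT maximum - can be improved to size 3.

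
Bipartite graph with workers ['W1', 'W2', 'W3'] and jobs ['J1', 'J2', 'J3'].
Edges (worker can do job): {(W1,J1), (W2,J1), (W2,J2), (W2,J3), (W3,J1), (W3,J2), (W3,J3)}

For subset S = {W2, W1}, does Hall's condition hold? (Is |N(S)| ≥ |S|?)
Yes: |N(S)| = 3, |S| = 2

Subset S = {W2, W1}
Neighbors N(S) = {J1, J2, J3}

|N(S)| = 3, |S| = 2
Hall's condition: |N(S)| ≥ |S| is satisfied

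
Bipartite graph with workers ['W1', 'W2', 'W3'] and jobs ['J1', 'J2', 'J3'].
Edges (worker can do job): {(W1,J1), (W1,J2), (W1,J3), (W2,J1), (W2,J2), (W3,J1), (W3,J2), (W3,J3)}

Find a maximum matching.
Matching: {(W1,J3), (W2,J2), (W3,J1)}

Maximum matching (size 3):
  W1 → J3
  W2 → J2
  W3 → J1

Each worker is assigned to at most one job, and each job to at most one worker.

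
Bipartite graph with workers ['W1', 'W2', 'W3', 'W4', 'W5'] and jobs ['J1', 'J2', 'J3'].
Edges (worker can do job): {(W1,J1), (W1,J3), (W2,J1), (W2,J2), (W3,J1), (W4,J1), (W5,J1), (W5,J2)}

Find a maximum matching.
Matching: {(W1,J3), (W3,J1), (W5,J2)}

Maximum matching (size 3):
  W1 → J3
  W3 → J1
  W5 → J2

Each worker is assigned to at most one job, and each job to at most one worker.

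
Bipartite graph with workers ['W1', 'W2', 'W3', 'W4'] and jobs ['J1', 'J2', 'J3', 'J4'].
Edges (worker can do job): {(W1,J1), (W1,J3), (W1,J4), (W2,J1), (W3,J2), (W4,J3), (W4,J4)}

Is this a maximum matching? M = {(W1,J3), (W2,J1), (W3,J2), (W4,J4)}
Yes, size 4 is maximum

Proposed matching has size 4.
Maximum matching size for this graph: 4.

This is a maximum matching.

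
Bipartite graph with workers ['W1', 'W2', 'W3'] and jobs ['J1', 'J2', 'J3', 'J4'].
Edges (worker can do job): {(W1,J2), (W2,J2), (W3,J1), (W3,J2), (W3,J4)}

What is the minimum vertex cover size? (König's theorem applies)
Minimum vertex cover size = 2

By König's theorem: in bipartite graphs,
min vertex cover = max matching = 2

Maximum matching has size 2, so minimum vertex cover also has size 2.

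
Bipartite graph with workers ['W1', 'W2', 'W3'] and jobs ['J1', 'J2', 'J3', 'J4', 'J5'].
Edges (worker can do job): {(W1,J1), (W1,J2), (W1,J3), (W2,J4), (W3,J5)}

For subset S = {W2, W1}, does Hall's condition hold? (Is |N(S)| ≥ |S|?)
Yes: |N(S)| = 4, |S| = 2

Subset S = {W2, W1}
Neighbors N(S) = {J1, J2, J3, J4}

|N(S)| = 4, |S| = 2
Hall's condition: |N(S)| ≥ |S| is satisfied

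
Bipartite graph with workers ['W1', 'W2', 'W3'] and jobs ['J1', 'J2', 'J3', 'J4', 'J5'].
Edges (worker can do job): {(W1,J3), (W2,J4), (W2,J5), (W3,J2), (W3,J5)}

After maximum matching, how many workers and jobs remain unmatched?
Unmatched: 0 workers, 2 jobs

Maximum matching size: 3
Workers: 3 total, 3 matched, 0 unmatched
Jobs: 5 total, 3 matched, 2 unmatched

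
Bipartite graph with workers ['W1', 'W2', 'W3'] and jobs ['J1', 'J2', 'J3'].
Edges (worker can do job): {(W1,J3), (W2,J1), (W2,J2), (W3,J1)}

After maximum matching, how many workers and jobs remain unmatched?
Unmatched: 0 workers, 0 jobs

Maximum matching size: 3
Workers: 3 total, 3 matched, 0 unmatched
Jobs: 3 total, 3 matched, 0 unmatched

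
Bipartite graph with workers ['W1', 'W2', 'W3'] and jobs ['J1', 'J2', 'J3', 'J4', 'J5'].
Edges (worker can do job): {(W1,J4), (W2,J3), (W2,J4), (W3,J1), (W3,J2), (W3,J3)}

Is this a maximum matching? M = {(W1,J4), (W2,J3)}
No, size 2 is not maximum

Proposed matching has size 2.
Maximum matching size for this graph: 3.

This is NOT maximum - can be improved to size 3.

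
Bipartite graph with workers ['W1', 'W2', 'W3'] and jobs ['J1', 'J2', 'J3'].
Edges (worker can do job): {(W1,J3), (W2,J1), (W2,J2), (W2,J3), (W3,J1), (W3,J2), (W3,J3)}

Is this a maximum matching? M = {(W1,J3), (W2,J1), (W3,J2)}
Yes, size 3 is maximum

Proposed matching has size 3.
Maximum matching size for this graph: 3.

This is a maximum matching.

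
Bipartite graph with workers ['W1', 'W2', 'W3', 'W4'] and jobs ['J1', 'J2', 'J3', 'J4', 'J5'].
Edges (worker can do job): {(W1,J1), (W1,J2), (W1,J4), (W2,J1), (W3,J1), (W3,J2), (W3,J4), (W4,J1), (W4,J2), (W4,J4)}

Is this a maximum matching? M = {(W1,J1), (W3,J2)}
No, size 2 is not maximum

Proposed matching has size 2.
Maximum matching size for this graph: 3.

This is NOT maximum - can be improved to size 3.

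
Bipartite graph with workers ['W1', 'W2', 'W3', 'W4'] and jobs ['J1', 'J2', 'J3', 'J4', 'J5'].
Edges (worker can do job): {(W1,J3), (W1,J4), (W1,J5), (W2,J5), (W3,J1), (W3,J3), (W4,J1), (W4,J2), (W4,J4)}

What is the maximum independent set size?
Maximum independent set = 5

By König's theorem:
- Min vertex cover = Max matching = 4
- Max independent set = Total vertices - Min vertex cover
- Max independent set = 9 - 4 = 5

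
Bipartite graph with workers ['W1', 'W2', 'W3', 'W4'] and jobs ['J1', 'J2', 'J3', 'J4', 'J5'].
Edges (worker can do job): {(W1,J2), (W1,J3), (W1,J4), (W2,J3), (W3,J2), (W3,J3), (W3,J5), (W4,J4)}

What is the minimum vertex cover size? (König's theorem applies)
Minimum vertex cover size = 4

By König's theorem: in bipartite graphs,
min vertex cover = max matching = 4

Maximum matching has size 4, so minimum vertex cover also has size 4.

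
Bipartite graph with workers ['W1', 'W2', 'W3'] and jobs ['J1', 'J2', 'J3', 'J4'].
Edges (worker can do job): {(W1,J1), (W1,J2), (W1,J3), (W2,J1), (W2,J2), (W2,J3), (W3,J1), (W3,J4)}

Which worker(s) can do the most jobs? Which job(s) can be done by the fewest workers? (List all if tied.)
Most versatile: W1, W2 (3 jobs); Least covered: J4 (1 workers)

Worker degrees (jobs they can do): W1:3, W2:3, W3:2
Job degrees (workers who can do it): J1:3, J2:2, J3:2, J4:1

Maximum worker degree is 3, achieved by: W1, W2
Minimum job degree is 1, achieved by: J4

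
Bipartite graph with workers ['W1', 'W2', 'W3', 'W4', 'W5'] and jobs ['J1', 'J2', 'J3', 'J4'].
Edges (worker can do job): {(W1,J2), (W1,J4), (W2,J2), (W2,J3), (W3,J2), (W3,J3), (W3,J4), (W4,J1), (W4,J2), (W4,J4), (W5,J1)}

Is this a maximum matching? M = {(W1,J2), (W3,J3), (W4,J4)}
No, size 3 is not maximum

Proposed matching has size 3.
Maximum matching size for this graph: 4.

This is NOT maximum - can be improved to size 4.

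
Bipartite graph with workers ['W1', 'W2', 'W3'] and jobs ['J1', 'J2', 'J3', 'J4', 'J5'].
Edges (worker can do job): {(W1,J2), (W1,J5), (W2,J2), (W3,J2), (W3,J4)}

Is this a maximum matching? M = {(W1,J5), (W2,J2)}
No, size 2 is not maximum

Proposed matching has size 2.
Maximum matching size for this graph: 3.

This is NOT maximum - can be improved to size 3.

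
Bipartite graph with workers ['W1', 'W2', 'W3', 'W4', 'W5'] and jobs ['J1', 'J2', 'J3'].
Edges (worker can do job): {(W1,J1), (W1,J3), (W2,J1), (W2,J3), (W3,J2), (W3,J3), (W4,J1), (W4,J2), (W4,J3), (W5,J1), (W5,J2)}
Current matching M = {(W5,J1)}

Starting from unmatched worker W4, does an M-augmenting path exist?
Yes: W4 → J2

An M-augmenting path alternates non-matching / matching edges, starting and ending at unmatched vertices.
Path: W4 → J2
(J2 is unmatched in M, so the path is augmenting.)
Flipping edges along this path would increase |M| from 1 to 2.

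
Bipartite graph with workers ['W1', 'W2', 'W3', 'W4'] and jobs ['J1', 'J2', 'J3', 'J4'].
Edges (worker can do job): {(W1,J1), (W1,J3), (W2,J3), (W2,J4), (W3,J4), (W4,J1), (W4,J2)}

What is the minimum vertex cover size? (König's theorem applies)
Minimum vertex cover size = 4

By König's theorem: in bipartite graphs,
min vertex cover = max matching = 4

Maximum matching has size 4, so minimum vertex cover also has size 4.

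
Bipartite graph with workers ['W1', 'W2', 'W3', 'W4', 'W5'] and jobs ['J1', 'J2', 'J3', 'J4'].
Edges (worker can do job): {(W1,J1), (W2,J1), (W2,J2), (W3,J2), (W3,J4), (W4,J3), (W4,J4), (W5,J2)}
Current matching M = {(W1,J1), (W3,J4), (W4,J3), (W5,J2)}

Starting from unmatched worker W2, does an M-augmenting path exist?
No augmenting path from W2

Alternating search from W2 reaches jobs: {J1, J2}.
Every reachable job is already matched in M, and following those matched edges back to workers exposes no further unvisited jobs.
No M-augmenting path from W2 exists.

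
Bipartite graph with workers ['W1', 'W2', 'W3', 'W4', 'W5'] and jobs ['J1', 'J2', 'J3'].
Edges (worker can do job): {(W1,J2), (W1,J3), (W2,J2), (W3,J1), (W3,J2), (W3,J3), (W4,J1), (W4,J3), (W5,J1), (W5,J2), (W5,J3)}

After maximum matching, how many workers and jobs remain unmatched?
Unmatched: 2 workers, 0 jobs

Maximum matching size: 3
Workers: 5 total, 3 matched, 2 unmatched
Jobs: 3 total, 3 matched, 0 unmatched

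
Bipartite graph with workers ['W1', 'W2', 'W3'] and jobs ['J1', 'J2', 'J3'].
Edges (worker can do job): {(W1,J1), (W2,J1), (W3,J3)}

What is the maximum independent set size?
Maximum independent set = 4

By König's theorem:
- Min vertex cover = Max matching = 2
- Max independent set = Total vertices - Min vertex cover
- Max independent set = 6 - 2 = 4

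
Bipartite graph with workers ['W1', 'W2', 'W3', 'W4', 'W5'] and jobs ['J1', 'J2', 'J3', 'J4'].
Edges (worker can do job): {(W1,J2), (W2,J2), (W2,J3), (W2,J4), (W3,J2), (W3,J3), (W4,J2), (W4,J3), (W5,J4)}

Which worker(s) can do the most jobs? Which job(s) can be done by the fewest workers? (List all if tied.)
Most versatile: W2 (3 jobs); Least covered: J1 (0 workers)

Worker degrees (jobs they can do): W1:1, W2:3, W3:2, W4:2, W5:1
Job degrees (workers who can do it): J1:0, J2:4, J3:3, J4:2

Maximum worker degree is 3, achieved by: W2
Minimum job degree is 0, achieved by: J1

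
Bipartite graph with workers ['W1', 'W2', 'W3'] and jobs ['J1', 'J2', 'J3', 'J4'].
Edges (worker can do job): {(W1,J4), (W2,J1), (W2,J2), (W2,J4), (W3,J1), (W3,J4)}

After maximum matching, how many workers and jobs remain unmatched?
Unmatched: 0 workers, 1 jobs

Maximum matching size: 3
Workers: 3 total, 3 matched, 0 unmatched
Jobs: 4 total, 3 matched, 1 unmatched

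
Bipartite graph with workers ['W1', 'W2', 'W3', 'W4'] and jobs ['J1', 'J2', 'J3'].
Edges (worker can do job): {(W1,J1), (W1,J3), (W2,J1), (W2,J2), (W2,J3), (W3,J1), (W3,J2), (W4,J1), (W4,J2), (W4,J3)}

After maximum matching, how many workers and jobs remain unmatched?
Unmatched: 1 workers, 0 jobs

Maximum matching size: 3
Workers: 4 total, 3 matched, 1 unmatched
Jobs: 3 total, 3 matched, 0 unmatched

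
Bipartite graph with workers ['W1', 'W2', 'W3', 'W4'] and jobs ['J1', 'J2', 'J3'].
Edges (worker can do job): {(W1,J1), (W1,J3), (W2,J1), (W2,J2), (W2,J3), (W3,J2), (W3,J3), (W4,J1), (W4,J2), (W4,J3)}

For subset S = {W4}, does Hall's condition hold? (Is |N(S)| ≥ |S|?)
Yes: |N(S)| = 3, |S| = 1

Subset S = {W4}
Neighbors N(S) = {J1, J2, J3}

|N(S)| = 3, |S| = 1
Hall's condition: |N(S)| ≥ |S| is satisfied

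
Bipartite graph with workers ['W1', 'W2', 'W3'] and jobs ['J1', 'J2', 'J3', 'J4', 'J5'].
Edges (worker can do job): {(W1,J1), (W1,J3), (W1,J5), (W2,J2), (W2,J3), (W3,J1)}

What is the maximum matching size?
Maximum matching size = 3

Maximum matching: {(W1,J5), (W2,J2), (W3,J1)}
Size: 3

This assigns 3 workers to 3 distinct jobs.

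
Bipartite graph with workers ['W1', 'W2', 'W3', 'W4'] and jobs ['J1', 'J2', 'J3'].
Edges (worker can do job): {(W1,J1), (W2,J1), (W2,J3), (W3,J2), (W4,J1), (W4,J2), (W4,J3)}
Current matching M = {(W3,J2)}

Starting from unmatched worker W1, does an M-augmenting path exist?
Yes: W1 → J1

An M-augmenting path alternates non-matching / matching edges, starting and ending at unmatched vertices.
Path: W1 → J1
(J1 is unmatched in M, so the path is augmenting.)
Flipping edges along this path would increase |M| from 1 to 2.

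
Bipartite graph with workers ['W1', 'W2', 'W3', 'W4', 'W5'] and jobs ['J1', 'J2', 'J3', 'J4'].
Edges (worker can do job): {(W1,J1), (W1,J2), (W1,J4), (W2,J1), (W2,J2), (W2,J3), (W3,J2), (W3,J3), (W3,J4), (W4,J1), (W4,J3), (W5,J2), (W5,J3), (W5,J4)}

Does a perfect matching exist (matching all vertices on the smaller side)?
Yes, perfect matching exists (size 4)

Perfect matching: {(W1,J1), (W3,J2), (W4,J3), (W5,J4)}
All 4 vertices on the smaller side are matched.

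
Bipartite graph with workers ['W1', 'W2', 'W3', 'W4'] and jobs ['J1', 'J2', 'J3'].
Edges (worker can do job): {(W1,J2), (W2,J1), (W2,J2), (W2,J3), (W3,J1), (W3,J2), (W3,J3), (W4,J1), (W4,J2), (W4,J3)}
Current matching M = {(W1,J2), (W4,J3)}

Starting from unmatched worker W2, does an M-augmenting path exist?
Yes: W2 → J1

An M-augmenting path alternates non-matching / matching edges, starting and ending at unmatched vertices.
Path: W2 → J1
(J1 is unmatched in M, so the path is augmenting.)
Flipping edges along this path would increase |M| from 2 to 3.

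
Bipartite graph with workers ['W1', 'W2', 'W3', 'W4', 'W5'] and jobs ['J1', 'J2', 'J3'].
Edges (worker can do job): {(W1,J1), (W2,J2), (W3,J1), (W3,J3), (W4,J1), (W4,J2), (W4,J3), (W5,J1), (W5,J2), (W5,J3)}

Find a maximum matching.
Matching: {(W3,J3), (W4,J1), (W5,J2)}

Maximum matching (size 3):
  W3 → J3
  W4 → J1
  W5 → J2

Each worker is assigned to at most one job, and each job to at most one worker.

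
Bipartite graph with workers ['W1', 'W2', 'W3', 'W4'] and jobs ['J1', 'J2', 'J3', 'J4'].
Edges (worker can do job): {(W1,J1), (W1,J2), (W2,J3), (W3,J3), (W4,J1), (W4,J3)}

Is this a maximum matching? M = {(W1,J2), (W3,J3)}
No, size 2 is not maximum

Proposed matching has size 2.
Maximum matching size for this graph: 3.

This is NOT maximum - can be improved to size 3.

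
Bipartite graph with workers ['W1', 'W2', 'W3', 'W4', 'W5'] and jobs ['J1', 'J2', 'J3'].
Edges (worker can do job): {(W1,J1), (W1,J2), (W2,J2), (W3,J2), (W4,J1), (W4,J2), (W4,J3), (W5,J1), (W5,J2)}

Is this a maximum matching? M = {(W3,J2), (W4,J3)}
No, size 2 is not maximum

Proposed matching has size 2.
Maximum matching size for this graph: 3.

This is NOT maximum - can be improved to size 3.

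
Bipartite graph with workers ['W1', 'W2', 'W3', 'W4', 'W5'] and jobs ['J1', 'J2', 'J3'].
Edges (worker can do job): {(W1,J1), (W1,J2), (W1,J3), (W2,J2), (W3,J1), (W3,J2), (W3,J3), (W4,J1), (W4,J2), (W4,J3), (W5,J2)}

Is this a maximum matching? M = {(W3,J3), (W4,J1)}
No, size 2 is not maximum

Proposed matching has size 2.
Maximum matching size for this graph: 3.

This is NOT maximum - can be improved to size 3.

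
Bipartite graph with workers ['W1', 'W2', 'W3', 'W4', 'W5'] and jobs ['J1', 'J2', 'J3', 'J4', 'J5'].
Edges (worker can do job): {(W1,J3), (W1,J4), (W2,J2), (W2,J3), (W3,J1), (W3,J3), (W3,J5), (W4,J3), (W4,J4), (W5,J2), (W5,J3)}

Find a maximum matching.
Matching: {(W1,J3), (W3,J1), (W4,J4), (W5,J2)}

Maximum matching (size 4):
  W1 → J3
  W3 → J1
  W4 → J4
  W5 → J2

Each worker is assigned to at most one job, and each job to at most one worker.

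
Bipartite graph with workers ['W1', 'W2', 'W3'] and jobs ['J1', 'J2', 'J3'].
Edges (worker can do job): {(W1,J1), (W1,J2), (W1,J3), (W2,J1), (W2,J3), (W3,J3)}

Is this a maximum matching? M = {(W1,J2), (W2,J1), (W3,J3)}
Yes, size 3 is maximum

Proposed matching has size 3.
Maximum matching size for this graph: 3.

This is a maximum matching.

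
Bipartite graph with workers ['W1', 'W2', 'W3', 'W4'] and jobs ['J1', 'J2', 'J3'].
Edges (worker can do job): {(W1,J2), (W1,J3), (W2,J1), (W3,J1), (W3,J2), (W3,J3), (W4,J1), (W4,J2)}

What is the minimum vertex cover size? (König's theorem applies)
Minimum vertex cover size = 3

By König's theorem: in bipartite graphs,
min vertex cover = max matching = 3

Maximum matching has size 3, so minimum vertex cover also has size 3.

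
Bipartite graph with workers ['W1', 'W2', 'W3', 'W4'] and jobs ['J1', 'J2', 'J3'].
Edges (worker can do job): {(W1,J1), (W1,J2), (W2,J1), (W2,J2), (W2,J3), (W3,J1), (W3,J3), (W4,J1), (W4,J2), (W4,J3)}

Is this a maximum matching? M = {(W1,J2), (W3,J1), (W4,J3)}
Yes, size 3 is maximum

Proposed matching has size 3.
Maximum matching size for this graph: 3.

This is a maximum matching.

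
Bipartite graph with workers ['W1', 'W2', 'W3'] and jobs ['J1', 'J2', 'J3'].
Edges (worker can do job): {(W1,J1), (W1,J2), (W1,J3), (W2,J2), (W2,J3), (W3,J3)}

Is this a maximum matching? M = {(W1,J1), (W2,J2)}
No, size 2 is not maximum

Proposed matching has size 2.
Maximum matching size for this graph: 3.

This is NOT maximum - can be improved to size 3.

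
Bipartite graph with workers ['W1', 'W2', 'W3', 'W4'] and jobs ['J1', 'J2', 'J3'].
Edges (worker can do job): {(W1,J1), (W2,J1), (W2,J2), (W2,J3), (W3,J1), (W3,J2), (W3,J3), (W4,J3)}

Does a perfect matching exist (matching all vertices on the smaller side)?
Yes, perfect matching exists (size 3)

Perfect matching: {(W2,J2), (W3,J1), (W4,J3)}
All 3 vertices on the smaller side are matched.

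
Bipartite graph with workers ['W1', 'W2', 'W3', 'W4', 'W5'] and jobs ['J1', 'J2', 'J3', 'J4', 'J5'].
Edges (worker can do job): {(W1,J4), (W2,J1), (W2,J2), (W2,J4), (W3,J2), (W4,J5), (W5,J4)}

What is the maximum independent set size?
Maximum independent set = 6

By König's theorem:
- Min vertex cover = Max matching = 4
- Max independent set = Total vertices - Min vertex cover
- Max independent set = 10 - 4 = 6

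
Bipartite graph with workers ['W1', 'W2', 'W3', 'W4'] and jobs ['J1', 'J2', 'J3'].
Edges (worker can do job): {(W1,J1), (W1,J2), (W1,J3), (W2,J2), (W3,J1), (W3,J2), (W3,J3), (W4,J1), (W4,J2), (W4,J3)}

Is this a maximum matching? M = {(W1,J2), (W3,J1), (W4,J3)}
Yes, size 3 is maximum

Proposed matching has size 3.
Maximum matching size for this graph: 3.

This is a maximum matching.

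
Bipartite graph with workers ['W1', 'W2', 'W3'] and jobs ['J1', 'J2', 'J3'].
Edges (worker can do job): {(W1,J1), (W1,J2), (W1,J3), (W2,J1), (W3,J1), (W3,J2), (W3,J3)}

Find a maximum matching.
Matching: {(W1,J3), (W2,J1), (W3,J2)}

Maximum matching (size 3):
  W1 → J3
  W2 → J1
  W3 → J2

Each worker is assigned to at most one job, and each job to at most one worker.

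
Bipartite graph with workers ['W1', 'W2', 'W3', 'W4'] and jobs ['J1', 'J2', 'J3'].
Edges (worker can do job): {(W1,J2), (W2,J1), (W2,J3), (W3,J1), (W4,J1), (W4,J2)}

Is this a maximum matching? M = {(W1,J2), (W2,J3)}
No, size 2 is not maximum

Proposed matching has size 2.
Maximum matching size for this graph: 3.

This is NOT maximum - can be improved to size 3.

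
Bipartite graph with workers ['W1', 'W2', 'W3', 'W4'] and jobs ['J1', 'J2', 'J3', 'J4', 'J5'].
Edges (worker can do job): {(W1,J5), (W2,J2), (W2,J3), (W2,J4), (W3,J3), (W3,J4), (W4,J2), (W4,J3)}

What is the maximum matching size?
Maximum matching size = 4

Maximum matching: {(W1,J5), (W2,J2), (W3,J4), (W4,J3)}
Size: 4

This assigns 4 workers to 4 distinct jobs.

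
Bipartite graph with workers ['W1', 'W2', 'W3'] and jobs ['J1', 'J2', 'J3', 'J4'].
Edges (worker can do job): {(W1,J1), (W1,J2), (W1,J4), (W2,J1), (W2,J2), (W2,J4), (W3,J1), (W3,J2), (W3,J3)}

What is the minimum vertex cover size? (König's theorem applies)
Minimum vertex cover size = 3

By König's theorem: in bipartite graphs,
min vertex cover = max matching = 3

Maximum matching has size 3, so minimum vertex cover also has size 3.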